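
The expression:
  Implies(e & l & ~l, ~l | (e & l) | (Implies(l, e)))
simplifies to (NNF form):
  True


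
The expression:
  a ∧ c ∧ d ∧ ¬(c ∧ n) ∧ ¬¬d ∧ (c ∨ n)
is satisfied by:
  {a: True, c: True, d: True, n: False}


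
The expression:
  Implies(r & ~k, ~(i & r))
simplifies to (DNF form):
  k | ~i | ~r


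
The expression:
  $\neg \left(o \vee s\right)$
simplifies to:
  $\neg o \wedge \neg s$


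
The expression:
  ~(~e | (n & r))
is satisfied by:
  {e: True, n: False, r: False}
  {r: True, e: True, n: False}
  {n: True, e: True, r: False}


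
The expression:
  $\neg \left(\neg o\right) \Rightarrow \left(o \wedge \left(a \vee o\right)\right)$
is always true.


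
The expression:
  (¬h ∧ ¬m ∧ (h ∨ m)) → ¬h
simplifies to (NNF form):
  True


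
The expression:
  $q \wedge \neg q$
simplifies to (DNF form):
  $\text{False}$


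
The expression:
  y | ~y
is always true.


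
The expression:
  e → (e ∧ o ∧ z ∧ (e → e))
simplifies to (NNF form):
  (o ∧ z) ∨ ¬e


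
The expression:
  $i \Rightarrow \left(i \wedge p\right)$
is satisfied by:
  {p: True, i: False}
  {i: False, p: False}
  {i: True, p: True}


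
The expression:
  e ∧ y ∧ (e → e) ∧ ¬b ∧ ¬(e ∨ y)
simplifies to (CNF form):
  False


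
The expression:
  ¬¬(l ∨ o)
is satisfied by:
  {o: True, l: True}
  {o: True, l: False}
  {l: True, o: False}


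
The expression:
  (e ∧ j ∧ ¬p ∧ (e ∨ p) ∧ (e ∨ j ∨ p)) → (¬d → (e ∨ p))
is always true.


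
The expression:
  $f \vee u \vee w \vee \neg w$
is always true.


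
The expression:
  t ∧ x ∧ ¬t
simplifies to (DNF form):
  False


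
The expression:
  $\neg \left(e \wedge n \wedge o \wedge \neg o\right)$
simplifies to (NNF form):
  $\text{True}$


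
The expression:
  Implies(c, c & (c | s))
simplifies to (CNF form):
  True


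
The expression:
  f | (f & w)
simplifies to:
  f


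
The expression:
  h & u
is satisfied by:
  {h: True, u: True}


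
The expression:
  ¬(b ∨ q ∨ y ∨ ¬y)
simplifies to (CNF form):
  False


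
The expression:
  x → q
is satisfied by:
  {q: True, x: False}
  {x: False, q: False}
  {x: True, q: True}


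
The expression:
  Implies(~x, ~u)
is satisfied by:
  {x: True, u: False}
  {u: False, x: False}
  {u: True, x: True}


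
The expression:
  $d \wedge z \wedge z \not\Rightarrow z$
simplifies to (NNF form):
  $\text{False}$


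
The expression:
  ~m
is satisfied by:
  {m: False}


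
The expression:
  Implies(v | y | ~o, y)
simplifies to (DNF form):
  y | (o & ~v)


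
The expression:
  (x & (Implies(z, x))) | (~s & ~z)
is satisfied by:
  {x: True, z: False, s: False}
  {x: True, s: True, z: False}
  {x: True, z: True, s: False}
  {x: True, s: True, z: True}
  {s: False, z: False, x: False}


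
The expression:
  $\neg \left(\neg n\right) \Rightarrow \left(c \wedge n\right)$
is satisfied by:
  {c: True, n: False}
  {n: False, c: False}
  {n: True, c: True}


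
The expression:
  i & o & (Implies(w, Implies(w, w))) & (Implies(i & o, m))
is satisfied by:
  {m: True, o: True, i: True}


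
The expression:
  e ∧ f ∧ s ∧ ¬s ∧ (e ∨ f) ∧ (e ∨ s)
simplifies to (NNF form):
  False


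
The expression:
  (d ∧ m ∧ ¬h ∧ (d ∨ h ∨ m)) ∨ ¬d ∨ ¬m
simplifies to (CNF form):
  ¬d ∨ ¬h ∨ ¬m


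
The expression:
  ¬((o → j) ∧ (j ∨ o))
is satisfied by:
  {j: False}


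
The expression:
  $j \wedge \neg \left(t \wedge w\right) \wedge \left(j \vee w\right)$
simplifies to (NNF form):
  $j \wedge \left(\neg t \vee \neg w\right)$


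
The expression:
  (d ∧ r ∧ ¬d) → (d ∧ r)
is always true.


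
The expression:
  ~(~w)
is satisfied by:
  {w: True}


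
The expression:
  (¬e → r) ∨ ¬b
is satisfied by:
  {r: True, e: True, b: False}
  {r: True, e: False, b: False}
  {e: True, r: False, b: False}
  {r: False, e: False, b: False}
  {r: True, b: True, e: True}
  {r: True, b: True, e: False}
  {b: True, e: True, r: False}


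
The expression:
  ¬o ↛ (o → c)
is never true.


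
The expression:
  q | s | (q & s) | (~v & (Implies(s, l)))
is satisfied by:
  {s: True, q: True, v: False}
  {s: True, v: False, q: False}
  {q: True, v: False, s: False}
  {q: False, v: False, s: False}
  {s: True, q: True, v: True}
  {s: True, v: True, q: False}
  {q: True, v: True, s: False}


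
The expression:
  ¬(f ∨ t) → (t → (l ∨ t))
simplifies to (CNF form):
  True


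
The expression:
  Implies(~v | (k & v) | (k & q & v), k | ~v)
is always true.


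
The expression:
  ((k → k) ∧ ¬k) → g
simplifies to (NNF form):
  g ∨ k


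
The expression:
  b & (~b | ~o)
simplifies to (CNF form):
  b & ~o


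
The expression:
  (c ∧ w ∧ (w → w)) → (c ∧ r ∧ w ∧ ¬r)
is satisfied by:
  {w: False, c: False}
  {c: True, w: False}
  {w: True, c: False}


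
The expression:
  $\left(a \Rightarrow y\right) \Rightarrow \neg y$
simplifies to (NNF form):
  $\neg y$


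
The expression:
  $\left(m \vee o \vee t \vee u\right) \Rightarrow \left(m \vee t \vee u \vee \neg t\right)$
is always true.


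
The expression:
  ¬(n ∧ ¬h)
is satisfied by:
  {h: True, n: False}
  {n: False, h: False}
  {n: True, h: True}


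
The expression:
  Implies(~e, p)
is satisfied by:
  {e: True, p: True}
  {e: True, p: False}
  {p: True, e: False}


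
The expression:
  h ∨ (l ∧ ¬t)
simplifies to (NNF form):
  h ∨ (l ∧ ¬t)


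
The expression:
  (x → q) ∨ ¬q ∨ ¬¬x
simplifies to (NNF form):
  True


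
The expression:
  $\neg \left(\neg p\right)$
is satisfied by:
  {p: True}


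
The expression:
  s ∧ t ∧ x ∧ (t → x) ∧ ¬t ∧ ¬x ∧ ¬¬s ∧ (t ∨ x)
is never true.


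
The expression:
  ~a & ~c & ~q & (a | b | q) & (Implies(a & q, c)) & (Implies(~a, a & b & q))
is never true.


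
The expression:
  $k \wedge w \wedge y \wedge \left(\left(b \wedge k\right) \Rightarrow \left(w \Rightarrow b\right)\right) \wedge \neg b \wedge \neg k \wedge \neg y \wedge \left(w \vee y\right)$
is never true.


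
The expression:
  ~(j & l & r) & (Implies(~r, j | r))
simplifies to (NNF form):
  (j & ~r) | (r & ~j) | (r & ~l)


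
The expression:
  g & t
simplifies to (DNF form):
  g & t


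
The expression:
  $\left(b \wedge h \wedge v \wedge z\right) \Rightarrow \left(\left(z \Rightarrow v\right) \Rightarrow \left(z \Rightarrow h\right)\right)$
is always true.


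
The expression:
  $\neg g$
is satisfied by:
  {g: False}


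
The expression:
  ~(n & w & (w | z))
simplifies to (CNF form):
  ~n | ~w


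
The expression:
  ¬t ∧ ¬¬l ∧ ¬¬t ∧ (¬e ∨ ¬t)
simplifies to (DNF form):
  False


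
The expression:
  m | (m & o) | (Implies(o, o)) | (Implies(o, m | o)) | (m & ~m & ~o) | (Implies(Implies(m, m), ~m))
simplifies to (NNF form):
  True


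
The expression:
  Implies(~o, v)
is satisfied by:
  {o: True, v: True}
  {o: True, v: False}
  {v: True, o: False}


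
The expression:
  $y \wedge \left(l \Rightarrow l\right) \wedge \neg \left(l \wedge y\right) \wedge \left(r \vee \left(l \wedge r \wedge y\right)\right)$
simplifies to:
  $r \wedge y \wedge \neg l$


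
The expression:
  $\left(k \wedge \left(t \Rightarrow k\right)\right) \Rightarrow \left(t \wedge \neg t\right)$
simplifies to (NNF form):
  $\neg k$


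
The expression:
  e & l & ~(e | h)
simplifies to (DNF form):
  False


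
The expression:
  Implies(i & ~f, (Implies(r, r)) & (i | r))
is always true.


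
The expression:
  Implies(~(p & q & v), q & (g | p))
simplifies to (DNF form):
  (g & q) | (p & q)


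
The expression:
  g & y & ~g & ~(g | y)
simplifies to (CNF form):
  False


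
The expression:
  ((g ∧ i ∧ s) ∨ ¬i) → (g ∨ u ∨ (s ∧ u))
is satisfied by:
  {i: True, g: True, u: True}
  {i: True, g: True, u: False}
  {i: True, u: True, g: False}
  {i: True, u: False, g: False}
  {g: True, u: True, i: False}
  {g: True, u: False, i: False}
  {u: True, g: False, i: False}


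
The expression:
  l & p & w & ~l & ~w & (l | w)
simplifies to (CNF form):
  False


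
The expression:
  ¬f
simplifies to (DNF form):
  ¬f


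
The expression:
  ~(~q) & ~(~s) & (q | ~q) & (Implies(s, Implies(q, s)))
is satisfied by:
  {s: True, q: True}


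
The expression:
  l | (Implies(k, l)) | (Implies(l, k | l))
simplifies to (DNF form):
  True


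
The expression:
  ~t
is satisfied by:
  {t: False}


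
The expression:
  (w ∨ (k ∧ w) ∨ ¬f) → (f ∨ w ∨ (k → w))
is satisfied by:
  {w: True, f: True, k: False}
  {w: True, f: False, k: False}
  {f: True, w: False, k: False}
  {w: False, f: False, k: False}
  {w: True, k: True, f: True}
  {w: True, k: True, f: False}
  {k: True, f: True, w: False}


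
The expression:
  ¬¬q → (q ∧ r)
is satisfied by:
  {r: True, q: False}
  {q: False, r: False}
  {q: True, r: True}


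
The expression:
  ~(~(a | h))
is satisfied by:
  {a: True, h: True}
  {a: True, h: False}
  {h: True, a: False}


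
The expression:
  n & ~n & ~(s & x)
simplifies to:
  False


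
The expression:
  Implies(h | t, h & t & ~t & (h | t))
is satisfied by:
  {h: False, t: False}


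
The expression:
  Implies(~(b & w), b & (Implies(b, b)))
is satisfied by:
  {b: True}


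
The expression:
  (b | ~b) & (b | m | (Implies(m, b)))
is always true.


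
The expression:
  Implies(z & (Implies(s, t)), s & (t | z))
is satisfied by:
  {s: True, z: False}
  {z: False, s: False}
  {z: True, s: True}


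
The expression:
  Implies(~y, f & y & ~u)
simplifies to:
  y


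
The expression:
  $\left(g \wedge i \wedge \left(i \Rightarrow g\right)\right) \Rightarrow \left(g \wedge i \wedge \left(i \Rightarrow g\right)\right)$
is always true.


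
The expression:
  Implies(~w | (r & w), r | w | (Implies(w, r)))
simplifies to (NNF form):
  True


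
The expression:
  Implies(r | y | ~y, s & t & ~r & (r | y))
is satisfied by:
  {t: True, s: True, y: True, r: False}


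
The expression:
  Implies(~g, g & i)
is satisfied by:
  {g: True}


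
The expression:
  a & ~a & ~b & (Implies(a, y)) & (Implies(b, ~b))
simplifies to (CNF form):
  False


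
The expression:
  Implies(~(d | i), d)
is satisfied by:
  {i: True, d: True}
  {i: True, d: False}
  {d: True, i: False}


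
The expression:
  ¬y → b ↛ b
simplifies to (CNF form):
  y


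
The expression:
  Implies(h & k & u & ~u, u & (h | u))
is always true.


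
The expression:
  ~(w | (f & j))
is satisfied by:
  {j: False, w: False, f: False}
  {f: True, j: False, w: False}
  {j: True, f: False, w: False}


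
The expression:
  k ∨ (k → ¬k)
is always true.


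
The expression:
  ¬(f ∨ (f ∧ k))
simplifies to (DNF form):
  ¬f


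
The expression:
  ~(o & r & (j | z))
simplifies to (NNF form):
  ~o | ~r | (~j & ~z)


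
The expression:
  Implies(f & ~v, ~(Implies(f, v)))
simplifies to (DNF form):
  True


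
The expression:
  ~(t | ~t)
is never true.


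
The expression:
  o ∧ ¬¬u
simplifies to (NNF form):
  o ∧ u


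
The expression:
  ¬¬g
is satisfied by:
  {g: True}


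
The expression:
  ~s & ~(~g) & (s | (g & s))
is never true.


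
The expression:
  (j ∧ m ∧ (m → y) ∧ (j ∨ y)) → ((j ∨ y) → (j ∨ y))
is always true.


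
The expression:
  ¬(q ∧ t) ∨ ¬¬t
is always true.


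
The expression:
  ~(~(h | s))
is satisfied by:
  {s: True, h: True}
  {s: True, h: False}
  {h: True, s: False}


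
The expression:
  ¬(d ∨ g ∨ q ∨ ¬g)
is never true.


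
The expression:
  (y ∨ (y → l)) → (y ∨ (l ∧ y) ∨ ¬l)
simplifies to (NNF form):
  y ∨ ¬l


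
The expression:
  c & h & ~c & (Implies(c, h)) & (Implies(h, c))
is never true.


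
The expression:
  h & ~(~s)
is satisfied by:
  {h: True, s: True}


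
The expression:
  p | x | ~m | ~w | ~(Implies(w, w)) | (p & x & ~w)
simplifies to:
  p | x | ~m | ~w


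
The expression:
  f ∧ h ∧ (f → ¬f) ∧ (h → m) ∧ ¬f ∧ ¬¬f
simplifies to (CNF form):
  False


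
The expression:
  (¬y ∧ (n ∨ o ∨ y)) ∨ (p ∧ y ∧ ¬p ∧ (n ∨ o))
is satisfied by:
  {n: True, o: True, y: False}
  {n: True, y: False, o: False}
  {o: True, y: False, n: False}


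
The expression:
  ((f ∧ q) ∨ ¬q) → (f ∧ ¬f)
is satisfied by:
  {q: True, f: False}


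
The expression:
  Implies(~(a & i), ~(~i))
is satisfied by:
  {i: True}


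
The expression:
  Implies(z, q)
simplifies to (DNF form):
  q | ~z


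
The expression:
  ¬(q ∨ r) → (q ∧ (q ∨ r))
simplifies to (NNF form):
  q ∨ r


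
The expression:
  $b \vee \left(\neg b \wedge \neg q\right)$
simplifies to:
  $b \vee \neg q$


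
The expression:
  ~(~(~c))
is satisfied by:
  {c: False}


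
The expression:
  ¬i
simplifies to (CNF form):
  ¬i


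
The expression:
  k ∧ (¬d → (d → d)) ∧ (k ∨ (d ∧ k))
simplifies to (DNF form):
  k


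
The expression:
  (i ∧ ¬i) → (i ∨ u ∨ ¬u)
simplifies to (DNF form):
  True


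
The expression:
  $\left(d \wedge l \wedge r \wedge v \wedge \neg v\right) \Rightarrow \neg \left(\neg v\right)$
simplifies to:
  $\text{True}$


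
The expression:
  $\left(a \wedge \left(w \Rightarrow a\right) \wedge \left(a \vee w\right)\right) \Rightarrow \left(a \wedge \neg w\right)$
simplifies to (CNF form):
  $\neg a \vee \neg w$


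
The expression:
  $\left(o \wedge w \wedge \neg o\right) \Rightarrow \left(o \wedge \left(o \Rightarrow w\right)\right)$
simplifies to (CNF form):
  $\text{True}$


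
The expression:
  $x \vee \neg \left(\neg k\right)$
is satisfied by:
  {x: True, k: True}
  {x: True, k: False}
  {k: True, x: False}


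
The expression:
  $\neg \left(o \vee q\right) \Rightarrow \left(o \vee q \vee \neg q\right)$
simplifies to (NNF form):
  $\text{True}$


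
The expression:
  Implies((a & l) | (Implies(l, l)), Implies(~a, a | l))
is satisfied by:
  {a: True, l: True}
  {a: True, l: False}
  {l: True, a: False}


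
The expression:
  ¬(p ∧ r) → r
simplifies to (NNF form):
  r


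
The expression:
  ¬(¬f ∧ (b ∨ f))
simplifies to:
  f ∨ ¬b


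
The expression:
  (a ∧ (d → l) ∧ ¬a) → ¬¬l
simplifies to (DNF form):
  True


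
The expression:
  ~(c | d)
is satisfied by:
  {d: False, c: False}


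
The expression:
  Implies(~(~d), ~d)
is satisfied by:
  {d: False}


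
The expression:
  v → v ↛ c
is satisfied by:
  {v: False, c: False}
  {c: True, v: False}
  {v: True, c: False}


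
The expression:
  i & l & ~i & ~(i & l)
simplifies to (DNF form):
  False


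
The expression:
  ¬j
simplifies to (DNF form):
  ¬j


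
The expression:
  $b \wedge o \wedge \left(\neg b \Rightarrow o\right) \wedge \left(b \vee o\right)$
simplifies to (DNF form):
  $b \wedge o$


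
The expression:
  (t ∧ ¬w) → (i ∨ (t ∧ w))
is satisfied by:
  {i: True, w: True, t: False}
  {i: True, w: False, t: False}
  {w: True, i: False, t: False}
  {i: False, w: False, t: False}
  {i: True, t: True, w: True}
  {i: True, t: True, w: False}
  {t: True, w: True, i: False}


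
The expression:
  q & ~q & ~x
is never true.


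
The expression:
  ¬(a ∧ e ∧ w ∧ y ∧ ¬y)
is always true.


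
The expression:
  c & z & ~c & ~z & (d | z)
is never true.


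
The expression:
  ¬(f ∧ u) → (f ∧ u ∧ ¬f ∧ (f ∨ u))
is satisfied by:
  {u: True, f: True}


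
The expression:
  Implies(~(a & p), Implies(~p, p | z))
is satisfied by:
  {z: True, p: True}
  {z: True, p: False}
  {p: True, z: False}


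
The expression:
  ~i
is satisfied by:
  {i: False}


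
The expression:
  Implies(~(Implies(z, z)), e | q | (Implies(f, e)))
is always true.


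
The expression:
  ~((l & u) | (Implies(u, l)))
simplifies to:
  u & ~l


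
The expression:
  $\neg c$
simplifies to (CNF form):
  $\neg c$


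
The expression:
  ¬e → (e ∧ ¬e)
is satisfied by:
  {e: True}


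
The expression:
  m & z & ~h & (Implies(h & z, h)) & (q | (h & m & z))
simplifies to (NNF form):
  m & q & z & ~h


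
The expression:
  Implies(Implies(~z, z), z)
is always true.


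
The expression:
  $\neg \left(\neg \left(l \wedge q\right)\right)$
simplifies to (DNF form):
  $l \wedge q$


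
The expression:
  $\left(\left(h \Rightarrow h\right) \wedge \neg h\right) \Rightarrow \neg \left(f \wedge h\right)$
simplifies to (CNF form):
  $\text{True}$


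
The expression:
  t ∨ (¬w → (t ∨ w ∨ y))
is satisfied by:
  {y: True, t: True, w: True}
  {y: True, t: True, w: False}
  {y: True, w: True, t: False}
  {y: True, w: False, t: False}
  {t: True, w: True, y: False}
  {t: True, w: False, y: False}
  {w: True, t: False, y: False}


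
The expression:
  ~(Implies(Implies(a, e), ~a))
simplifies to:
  a & e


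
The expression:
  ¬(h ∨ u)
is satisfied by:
  {u: False, h: False}


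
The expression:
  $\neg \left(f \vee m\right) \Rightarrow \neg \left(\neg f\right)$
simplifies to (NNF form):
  $f \vee m$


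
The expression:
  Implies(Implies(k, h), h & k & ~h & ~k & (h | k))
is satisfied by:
  {k: True, h: False}


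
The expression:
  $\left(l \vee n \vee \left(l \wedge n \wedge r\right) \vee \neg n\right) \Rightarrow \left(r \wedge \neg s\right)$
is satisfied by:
  {r: True, s: False}


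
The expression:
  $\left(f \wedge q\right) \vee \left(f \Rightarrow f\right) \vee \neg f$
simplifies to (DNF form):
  $\text{True}$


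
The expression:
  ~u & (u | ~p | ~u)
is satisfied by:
  {u: False}


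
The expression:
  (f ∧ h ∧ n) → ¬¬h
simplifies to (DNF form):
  True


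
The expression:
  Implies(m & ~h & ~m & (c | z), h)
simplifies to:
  True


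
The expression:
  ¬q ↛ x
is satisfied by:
  {x: True, q: False}
  {q: False, x: False}
  {q: True, x: True}


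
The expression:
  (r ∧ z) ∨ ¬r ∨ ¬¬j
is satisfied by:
  {z: True, j: True, r: False}
  {z: True, j: False, r: False}
  {j: True, z: False, r: False}
  {z: False, j: False, r: False}
  {r: True, z: True, j: True}
  {r: True, z: True, j: False}
  {r: True, j: True, z: False}


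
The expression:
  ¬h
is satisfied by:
  {h: False}


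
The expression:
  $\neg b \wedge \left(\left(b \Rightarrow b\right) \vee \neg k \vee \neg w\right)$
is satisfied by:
  {b: False}


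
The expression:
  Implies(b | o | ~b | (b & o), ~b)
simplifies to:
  ~b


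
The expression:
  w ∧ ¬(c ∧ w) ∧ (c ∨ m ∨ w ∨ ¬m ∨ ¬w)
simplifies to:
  w ∧ ¬c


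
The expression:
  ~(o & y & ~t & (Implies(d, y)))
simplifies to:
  t | ~o | ~y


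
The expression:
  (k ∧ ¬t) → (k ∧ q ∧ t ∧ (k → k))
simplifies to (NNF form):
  t ∨ ¬k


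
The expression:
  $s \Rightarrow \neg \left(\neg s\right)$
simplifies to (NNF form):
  $\text{True}$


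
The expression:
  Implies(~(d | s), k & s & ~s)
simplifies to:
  d | s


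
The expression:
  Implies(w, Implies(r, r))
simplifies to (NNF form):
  True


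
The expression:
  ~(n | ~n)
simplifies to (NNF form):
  False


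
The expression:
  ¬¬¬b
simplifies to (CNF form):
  ¬b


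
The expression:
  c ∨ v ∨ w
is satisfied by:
  {c: True, v: True, w: True}
  {c: True, v: True, w: False}
  {c: True, w: True, v: False}
  {c: True, w: False, v: False}
  {v: True, w: True, c: False}
  {v: True, w: False, c: False}
  {w: True, v: False, c: False}


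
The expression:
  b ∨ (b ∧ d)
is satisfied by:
  {b: True}


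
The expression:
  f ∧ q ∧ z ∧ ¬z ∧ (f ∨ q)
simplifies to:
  False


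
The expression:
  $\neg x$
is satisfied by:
  {x: False}


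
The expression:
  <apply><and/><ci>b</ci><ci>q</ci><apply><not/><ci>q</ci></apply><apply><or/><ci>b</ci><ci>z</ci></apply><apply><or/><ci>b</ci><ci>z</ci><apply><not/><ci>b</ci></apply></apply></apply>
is never true.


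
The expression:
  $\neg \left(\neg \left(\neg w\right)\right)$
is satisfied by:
  {w: False}


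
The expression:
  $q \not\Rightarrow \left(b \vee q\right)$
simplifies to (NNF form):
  $\text{False}$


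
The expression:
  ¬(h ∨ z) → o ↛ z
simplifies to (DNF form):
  h ∨ o ∨ z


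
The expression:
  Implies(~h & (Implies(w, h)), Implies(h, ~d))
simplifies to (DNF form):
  True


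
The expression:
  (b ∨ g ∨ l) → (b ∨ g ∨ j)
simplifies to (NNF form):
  b ∨ g ∨ j ∨ ¬l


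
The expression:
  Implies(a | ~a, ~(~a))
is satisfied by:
  {a: True}


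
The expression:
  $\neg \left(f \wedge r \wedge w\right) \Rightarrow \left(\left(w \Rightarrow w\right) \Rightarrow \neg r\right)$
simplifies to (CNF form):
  $\left(f \vee \neg r\right) \wedge \left(w \vee \neg r\right)$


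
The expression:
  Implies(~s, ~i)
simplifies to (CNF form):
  s | ~i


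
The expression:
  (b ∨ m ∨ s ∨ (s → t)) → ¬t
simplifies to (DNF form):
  ¬t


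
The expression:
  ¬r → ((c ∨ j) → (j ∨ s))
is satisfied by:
  {r: True, s: True, j: True, c: False}
  {r: True, s: True, j: False, c: False}
  {r: True, j: True, c: False, s: False}
  {r: True, j: False, c: False, s: False}
  {s: True, j: True, c: False, r: False}
  {s: True, j: False, c: False, r: False}
  {j: True, s: False, c: False, r: False}
  {j: False, s: False, c: False, r: False}
  {r: True, s: True, c: True, j: True}
  {r: True, s: True, c: True, j: False}
  {r: True, c: True, j: True, s: False}
  {r: True, c: True, j: False, s: False}
  {c: True, s: True, j: True, r: False}
  {c: True, s: True, j: False, r: False}
  {c: True, j: True, s: False, r: False}


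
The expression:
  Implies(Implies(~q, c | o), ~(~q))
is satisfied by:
  {q: True, c: False, o: False}
  {q: True, o: True, c: False}
  {q: True, c: True, o: False}
  {q: True, o: True, c: True}
  {o: False, c: False, q: False}


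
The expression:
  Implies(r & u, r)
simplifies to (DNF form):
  True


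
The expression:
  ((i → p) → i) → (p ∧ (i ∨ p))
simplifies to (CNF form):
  p ∨ ¬i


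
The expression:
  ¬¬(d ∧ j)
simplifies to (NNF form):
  d ∧ j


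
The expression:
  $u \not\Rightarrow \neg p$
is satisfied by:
  {p: True, u: True}


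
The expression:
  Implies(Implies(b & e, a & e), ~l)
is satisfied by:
  {e: True, b: True, l: False, a: False}
  {e: True, b: False, l: False, a: False}
  {b: True, a: False, e: False, l: False}
  {a: False, b: False, e: False, l: False}
  {a: True, e: True, b: True, l: False}
  {a: True, e: True, b: False, l: False}
  {a: True, b: True, e: False, l: False}
  {a: True, b: False, e: False, l: False}
  {l: True, e: True, b: True, a: False}


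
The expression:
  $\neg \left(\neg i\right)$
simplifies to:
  $i$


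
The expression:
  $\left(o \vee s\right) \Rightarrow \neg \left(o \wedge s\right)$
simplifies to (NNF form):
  $\neg o \vee \neg s$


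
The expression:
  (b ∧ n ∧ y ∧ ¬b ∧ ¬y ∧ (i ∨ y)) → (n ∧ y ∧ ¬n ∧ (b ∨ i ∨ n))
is always true.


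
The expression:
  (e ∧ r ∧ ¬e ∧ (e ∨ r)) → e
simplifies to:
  True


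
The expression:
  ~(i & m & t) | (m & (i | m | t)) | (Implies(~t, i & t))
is always true.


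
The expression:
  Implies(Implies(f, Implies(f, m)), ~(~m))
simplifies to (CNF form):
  f | m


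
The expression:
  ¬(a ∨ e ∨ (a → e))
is never true.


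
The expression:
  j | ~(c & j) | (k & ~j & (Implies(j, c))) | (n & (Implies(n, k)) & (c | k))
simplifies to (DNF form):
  True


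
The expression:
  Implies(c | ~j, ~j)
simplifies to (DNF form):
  ~c | ~j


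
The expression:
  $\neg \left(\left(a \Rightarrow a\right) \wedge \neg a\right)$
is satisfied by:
  {a: True}


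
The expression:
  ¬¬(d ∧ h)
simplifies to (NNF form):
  d ∧ h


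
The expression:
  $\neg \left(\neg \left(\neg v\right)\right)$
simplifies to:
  $\neg v$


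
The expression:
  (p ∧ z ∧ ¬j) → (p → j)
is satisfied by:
  {j: True, p: False, z: False}
  {p: False, z: False, j: False}
  {j: True, z: True, p: False}
  {z: True, p: False, j: False}
  {j: True, p: True, z: False}
  {p: True, j: False, z: False}
  {j: True, z: True, p: True}


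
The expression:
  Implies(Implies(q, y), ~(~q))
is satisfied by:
  {q: True}


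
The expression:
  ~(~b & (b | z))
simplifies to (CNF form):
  b | ~z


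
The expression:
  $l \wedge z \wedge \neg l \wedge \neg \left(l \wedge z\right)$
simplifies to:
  $\text{False}$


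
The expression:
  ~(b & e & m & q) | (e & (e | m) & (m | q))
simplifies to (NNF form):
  True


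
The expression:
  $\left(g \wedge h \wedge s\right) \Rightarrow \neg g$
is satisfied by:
  {s: False, g: False, h: False}
  {h: True, s: False, g: False}
  {g: True, s: False, h: False}
  {h: True, g: True, s: False}
  {s: True, h: False, g: False}
  {h: True, s: True, g: False}
  {g: True, s: True, h: False}


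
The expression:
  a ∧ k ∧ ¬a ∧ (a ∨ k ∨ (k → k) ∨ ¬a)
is never true.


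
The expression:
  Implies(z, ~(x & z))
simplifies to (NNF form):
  ~x | ~z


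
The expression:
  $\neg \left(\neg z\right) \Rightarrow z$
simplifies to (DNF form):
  $\text{True}$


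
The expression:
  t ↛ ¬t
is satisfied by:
  {t: True}


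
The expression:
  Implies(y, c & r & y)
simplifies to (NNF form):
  ~y | (c & r)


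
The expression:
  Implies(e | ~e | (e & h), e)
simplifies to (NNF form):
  e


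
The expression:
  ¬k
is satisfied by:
  {k: False}


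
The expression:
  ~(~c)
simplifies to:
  c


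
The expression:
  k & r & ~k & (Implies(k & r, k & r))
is never true.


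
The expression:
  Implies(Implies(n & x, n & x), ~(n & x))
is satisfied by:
  {x: False, n: False}
  {n: True, x: False}
  {x: True, n: False}


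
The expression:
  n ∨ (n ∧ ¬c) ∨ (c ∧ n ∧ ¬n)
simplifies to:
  n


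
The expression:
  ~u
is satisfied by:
  {u: False}


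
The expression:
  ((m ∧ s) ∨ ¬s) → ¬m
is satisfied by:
  {m: False}


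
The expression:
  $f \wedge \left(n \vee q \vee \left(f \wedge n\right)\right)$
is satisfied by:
  {n: True, q: True, f: True}
  {n: True, f: True, q: False}
  {q: True, f: True, n: False}


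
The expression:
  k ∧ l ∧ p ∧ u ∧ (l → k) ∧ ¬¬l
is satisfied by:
  {k: True, p: True, u: True, l: True}


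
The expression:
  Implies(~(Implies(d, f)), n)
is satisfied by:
  {n: True, f: True, d: False}
  {n: True, f: False, d: False}
  {f: True, n: False, d: False}
  {n: False, f: False, d: False}
  {n: True, d: True, f: True}
  {n: True, d: True, f: False}
  {d: True, f: True, n: False}


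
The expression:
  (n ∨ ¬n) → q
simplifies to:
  q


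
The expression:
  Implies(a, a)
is always true.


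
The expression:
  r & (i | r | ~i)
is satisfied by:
  {r: True}


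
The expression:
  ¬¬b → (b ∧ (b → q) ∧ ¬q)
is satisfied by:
  {b: False}


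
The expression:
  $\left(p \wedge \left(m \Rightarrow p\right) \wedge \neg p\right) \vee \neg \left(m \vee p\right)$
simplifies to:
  $\neg m \wedge \neg p$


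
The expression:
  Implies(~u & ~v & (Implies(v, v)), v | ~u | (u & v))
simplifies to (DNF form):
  True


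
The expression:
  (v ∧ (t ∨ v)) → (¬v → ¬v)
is always true.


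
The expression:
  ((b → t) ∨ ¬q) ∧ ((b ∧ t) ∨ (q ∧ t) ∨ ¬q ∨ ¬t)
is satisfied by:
  {t: True, q: False, b: False}
  {q: False, b: False, t: False}
  {b: True, t: True, q: False}
  {b: True, q: False, t: False}
  {t: True, q: True, b: False}
  {q: True, t: False, b: False}
  {b: True, q: True, t: True}


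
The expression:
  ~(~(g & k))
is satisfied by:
  {g: True, k: True}


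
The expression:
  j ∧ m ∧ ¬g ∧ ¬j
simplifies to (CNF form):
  False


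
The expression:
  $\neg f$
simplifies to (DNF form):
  $\neg f$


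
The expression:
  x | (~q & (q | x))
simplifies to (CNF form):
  x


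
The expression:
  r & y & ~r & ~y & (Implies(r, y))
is never true.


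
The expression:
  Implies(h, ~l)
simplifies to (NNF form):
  ~h | ~l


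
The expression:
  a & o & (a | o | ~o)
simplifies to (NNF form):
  a & o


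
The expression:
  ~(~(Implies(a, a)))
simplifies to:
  True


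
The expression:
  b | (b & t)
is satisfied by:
  {b: True}


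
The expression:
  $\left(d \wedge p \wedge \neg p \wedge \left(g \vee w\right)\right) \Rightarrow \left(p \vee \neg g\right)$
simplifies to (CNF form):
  $\text{True}$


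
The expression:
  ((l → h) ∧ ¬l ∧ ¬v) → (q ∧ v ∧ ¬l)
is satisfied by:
  {v: True, l: True}
  {v: True, l: False}
  {l: True, v: False}


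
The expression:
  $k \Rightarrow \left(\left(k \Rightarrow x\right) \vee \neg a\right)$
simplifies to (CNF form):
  $x \vee \neg a \vee \neg k$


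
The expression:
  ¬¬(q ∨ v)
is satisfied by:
  {q: True, v: True}
  {q: True, v: False}
  {v: True, q: False}


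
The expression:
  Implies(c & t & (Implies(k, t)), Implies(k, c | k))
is always true.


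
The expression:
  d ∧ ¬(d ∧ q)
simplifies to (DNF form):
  d ∧ ¬q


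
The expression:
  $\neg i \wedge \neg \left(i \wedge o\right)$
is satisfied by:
  {i: False}


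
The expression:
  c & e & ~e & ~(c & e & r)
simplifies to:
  False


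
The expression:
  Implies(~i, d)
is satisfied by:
  {i: True, d: True}
  {i: True, d: False}
  {d: True, i: False}


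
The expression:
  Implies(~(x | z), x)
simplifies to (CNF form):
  x | z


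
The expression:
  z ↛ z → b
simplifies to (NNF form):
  True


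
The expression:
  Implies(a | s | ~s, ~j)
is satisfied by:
  {j: False}


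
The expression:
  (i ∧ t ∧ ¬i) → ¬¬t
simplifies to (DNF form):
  True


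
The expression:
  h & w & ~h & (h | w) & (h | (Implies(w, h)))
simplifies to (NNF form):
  False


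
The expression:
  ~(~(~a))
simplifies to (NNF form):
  ~a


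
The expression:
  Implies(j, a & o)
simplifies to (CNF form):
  (a | ~j) & (o | ~j)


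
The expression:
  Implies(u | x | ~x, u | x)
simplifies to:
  u | x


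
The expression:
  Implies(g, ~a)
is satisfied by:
  {g: False, a: False}
  {a: True, g: False}
  {g: True, a: False}


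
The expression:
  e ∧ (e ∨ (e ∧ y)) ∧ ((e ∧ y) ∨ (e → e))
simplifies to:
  e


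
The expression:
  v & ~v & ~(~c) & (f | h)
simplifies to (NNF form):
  False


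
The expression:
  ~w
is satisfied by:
  {w: False}


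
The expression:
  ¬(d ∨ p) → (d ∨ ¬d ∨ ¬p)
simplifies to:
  True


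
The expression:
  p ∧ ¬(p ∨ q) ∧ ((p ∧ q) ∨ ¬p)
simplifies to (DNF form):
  False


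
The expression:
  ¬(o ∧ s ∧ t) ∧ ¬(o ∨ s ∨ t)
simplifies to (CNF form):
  ¬o ∧ ¬s ∧ ¬t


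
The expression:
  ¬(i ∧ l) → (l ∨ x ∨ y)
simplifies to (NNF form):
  l ∨ x ∨ y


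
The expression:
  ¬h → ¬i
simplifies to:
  h ∨ ¬i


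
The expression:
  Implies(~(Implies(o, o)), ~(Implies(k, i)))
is always true.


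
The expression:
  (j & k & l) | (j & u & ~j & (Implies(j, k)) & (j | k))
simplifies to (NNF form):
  j & k & l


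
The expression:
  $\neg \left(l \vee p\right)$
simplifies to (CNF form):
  $\neg l \wedge \neg p$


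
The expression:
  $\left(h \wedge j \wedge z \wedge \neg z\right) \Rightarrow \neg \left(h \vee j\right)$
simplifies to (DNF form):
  $\text{True}$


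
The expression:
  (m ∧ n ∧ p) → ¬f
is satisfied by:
  {p: False, m: False, n: False, f: False}
  {f: True, p: False, m: False, n: False}
  {n: True, p: False, m: False, f: False}
  {f: True, n: True, p: False, m: False}
  {m: True, f: False, p: False, n: False}
  {f: True, m: True, p: False, n: False}
  {n: True, m: True, f: False, p: False}
  {f: True, n: True, m: True, p: False}
  {p: True, n: False, m: False, f: False}
  {f: True, p: True, n: False, m: False}
  {n: True, p: True, f: False, m: False}
  {f: True, n: True, p: True, m: False}
  {m: True, p: True, n: False, f: False}
  {f: True, m: True, p: True, n: False}
  {n: True, m: True, p: True, f: False}


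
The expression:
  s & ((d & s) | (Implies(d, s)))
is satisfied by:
  {s: True}


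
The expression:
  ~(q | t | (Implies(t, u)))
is never true.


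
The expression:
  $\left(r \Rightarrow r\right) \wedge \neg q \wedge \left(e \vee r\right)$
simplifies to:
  $\neg q \wedge \left(e \vee r\right)$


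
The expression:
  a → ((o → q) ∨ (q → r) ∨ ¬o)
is always true.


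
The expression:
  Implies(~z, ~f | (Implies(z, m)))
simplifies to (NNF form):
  True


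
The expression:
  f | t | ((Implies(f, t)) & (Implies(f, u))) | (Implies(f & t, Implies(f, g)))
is always true.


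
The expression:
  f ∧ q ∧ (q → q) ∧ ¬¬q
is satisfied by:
  {f: True, q: True}


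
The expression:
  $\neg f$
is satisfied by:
  {f: False}


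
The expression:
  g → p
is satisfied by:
  {p: True, g: False}
  {g: False, p: False}
  {g: True, p: True}


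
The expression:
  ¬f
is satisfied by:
  {f: False}


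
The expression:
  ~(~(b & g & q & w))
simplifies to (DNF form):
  b & g & q & w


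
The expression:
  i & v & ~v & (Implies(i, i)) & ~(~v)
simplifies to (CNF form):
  False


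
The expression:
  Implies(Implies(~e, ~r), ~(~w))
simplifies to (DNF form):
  w | (r & ~e)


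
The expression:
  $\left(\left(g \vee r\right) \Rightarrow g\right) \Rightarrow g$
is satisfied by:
  {r: True, g: True}
  {r: True, g: False}
  {g: True, r: False}


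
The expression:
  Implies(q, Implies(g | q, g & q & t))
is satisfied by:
  {g: True, t: True, q: False}
  {g: True, t: False, q: False}
  {t: True, g: False, q: False}
  {g: False, t: False, q: False}
  {q: True, g: True, t: True}


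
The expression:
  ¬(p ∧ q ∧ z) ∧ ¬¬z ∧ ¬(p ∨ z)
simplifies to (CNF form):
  False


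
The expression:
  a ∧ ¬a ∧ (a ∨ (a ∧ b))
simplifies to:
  False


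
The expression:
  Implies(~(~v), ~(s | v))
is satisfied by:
  {v: False}


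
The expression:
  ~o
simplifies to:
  ~o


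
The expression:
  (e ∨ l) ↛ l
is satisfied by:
  {e: True, l: False}


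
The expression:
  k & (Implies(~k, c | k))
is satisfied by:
  {k: True}


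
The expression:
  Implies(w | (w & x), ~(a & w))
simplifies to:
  ~a | ~w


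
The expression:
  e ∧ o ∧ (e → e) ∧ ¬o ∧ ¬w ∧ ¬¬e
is never true.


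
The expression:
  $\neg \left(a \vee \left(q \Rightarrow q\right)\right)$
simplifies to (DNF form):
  $\text{False}$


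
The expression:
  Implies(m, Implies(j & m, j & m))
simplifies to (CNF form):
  True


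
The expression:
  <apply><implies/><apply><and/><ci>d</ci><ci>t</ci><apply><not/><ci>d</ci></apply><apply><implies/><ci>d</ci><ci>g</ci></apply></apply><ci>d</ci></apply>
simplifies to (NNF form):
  <true/>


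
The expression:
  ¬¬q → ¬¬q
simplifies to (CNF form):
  True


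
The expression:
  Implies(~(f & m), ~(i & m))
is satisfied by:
  {f: True, m: False, i: False}
  {f: False, m: False, i: False}
  {i: True, f: True, m: False}
  {i: True, f: False, m: False}
  {m: True, f: True, i: False}
  {m: True, f: False, i: False}
  {m: True, i: True, f: True}


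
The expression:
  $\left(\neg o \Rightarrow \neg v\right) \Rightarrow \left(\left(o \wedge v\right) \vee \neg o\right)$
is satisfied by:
  {v: True, o: False}
  {o: False, v: False}
  {o: True, v: True}


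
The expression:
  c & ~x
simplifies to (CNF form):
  c & ~x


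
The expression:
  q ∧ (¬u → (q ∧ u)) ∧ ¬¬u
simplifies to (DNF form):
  q ∧ u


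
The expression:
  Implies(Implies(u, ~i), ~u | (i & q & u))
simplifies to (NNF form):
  i | ~u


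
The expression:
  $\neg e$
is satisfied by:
  {e: False}


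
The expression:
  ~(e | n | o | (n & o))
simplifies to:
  ~e & ~n & ~o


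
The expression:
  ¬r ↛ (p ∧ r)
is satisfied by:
  {r: False}


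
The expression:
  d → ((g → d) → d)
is always true.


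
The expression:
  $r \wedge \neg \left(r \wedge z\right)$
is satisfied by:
  {r: True, z: False}


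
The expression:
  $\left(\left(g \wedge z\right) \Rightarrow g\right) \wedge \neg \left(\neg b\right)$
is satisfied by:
  {b: True}


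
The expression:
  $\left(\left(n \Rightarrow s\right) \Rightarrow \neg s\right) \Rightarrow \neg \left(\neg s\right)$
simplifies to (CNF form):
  $s$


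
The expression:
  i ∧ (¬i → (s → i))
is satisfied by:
  {i: True}


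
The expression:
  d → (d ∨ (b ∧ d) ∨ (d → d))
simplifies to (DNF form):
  True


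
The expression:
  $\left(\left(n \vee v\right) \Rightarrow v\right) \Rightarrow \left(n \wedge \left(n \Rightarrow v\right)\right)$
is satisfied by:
  {n: True}


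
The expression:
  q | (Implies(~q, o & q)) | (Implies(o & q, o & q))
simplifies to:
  True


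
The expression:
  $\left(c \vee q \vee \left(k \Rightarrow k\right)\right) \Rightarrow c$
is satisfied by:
  {c: True}


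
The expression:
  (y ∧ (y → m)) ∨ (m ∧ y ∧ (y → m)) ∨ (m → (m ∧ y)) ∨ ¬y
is always true.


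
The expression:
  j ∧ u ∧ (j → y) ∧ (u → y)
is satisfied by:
  {j: True, u: True, y: True}


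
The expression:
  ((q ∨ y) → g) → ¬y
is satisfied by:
  {g: False, y: False}
  {y: True, g: False}
  {g: True, y: False}


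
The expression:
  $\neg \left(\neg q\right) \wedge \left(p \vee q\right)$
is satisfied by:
  {q: True}


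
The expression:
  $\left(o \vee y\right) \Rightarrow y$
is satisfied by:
  {y: True, o: False}
  {o: False, y: False}
  {o: True, y: True}


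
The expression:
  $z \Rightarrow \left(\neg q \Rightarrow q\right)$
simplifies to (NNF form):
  $q \vee \neg z$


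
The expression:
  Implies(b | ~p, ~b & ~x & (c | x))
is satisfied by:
  {c: True, p: True, x: False, b: False}
  {p: True, c: False, x: False, b: False}
  {c: True, p: True, x: True, b: False}
  {p: True, x: True, c: False, b: False}
  {c: True, x: False, p: False, b: False}


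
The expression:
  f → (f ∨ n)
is always true.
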